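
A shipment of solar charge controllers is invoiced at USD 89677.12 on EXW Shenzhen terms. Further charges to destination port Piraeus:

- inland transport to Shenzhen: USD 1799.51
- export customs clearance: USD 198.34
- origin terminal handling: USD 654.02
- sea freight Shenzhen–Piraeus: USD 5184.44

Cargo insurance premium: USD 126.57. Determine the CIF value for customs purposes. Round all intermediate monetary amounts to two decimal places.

CIF value: USD 97640.00

CIF = EXW price + pre-shipment costs + freight + insurance
CIF = 89677.12 + 1799.51 + 198.34 + 654.02 + 5184.44 + 126.57 = 97640.00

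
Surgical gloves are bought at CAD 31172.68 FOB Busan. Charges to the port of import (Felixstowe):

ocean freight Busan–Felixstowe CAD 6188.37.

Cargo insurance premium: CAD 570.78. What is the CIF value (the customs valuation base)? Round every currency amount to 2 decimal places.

CIF value: CAD 37931.83

CIF = FOB price + freight + insurance
CIF = 31172.68 + 6188.37 + 570.78 = 37931.83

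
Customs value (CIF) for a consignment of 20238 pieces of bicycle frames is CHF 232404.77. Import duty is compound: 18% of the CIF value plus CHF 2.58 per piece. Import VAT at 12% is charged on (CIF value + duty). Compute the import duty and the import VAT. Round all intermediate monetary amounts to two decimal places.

Ad valorem component: 232404.77 × 18% = 41832.86
Specific component: 20238 × 2.58 = 52214.04
Import duty = 41832.86 + 52214.04 = 94046.90
VAT base = CIF + duty = 232404.77 + 94046.90 = 326451.67
Import VAT = 326451.67 × 12% = 39174.20

Import duty: CHF 94046.90; import VAT: CHF 39174.20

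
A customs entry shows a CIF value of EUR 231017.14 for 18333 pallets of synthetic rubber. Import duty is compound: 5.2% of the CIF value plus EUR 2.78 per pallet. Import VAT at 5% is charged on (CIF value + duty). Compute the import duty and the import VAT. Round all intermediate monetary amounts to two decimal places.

Ad valorem component: 231017.14 × 5.2% = 12012.89
Specific component: 18333 × 2.78 = 50965.74
Import duty = 12012.89 + 50965.74 = 62978.63
VAT base = CIF + duty = 231017.14 + 62978.63 = 293995.77
Import VAT = 293995.77 × 5% = 14699.79

Import duty: EUR 62978.63; import VAT: EUR 14699.79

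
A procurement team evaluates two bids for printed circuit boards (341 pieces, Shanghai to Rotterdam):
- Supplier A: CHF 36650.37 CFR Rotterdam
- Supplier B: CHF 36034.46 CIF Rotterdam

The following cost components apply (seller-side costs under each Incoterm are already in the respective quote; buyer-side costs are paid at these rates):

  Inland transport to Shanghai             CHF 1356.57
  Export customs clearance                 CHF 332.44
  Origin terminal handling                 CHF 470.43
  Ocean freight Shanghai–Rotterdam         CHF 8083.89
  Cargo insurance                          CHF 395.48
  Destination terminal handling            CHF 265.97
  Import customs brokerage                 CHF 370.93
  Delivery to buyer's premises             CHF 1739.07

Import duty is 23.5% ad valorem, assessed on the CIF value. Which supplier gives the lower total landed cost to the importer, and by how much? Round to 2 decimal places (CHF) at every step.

Supplier B is cheaper by CHF 1249.06

Supplier A (CFR):
CIF value = CFR price + insurance = 36650.37 + 395.48 = 37045.85
Import duty = 37045.85 × 23.5% = 8705.77
Buyer bears (A): 395.48 + 265.97 + 370.93 + 1739.07 = 2771.45
Landed cost (A) = invoice 36650.37 + 2771.45 + duty 8705.77 = 48127.59
Supplier B (CIF):
The CIF price already equals the CIF value: 36034.46
Import duty = 36034.46 × 23.5% = 8468.10
Buyer bears (B): 265.97 + 370.93 + 1739.07 = 2375.97
Landed cost (B) = invoice 36034.46 + 2375.97 + duty 8468.10 = 46878.53
Difference = |48127.59 − 46878.53| = 1249.06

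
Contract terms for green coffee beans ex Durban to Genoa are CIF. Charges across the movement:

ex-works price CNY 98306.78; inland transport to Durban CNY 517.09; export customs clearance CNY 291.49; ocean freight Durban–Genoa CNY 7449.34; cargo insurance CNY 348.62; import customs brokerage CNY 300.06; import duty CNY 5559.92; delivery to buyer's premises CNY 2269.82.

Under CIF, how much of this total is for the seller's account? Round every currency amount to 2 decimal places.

CIF: the seller pays costs through ocean freight and marine insurance to the destination port.
Seller's account: goods 98306.78 + inland to port 517.09 + export clearance 291.49 + freight 7449.34 + insurance 348.62 = 106913.32
Buyer's account: brokerage 300.06 + duty 5559.92 + delivery 2269.82 = 8129.80

Seller's account: CNY 106913.32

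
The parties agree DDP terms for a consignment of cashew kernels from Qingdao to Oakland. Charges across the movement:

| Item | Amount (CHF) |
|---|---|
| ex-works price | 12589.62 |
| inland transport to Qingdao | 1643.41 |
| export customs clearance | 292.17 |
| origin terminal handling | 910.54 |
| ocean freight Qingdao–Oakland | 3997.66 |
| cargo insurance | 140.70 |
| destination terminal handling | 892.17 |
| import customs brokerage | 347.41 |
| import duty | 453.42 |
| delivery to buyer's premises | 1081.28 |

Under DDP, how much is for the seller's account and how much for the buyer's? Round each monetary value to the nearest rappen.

Seller: CHF 22348.38; buyer: CHF 0.00

DDP: the seller bears all costs including import duty.
Seller's account: goods 12589.62 + inland to port 1643.41 + export clearance 292.17 + origin terminal 910.54 + freight 3997.66 + insurance 140.70 + destination terminal 892.17 + brokerage 347.41 + duty 453.42 + delivery 1081.28 = 22348.38
Buyer's account: 0.00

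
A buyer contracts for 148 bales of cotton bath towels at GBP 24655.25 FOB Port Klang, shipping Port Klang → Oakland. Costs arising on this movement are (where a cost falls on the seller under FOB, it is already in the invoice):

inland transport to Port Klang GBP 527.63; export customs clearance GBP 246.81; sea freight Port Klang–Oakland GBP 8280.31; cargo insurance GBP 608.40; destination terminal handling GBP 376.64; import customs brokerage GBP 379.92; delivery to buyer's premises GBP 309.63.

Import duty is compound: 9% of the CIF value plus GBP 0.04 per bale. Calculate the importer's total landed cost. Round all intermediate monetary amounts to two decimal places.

Total landed cost: GBP 37635.03

FOB: the seller bears costs until goods are on board at the origin port; the buyer bears freight, insurance and all costs thereafter.
Already in the invoice (seller's account under FOB): inland to port, export clearance — exclude.
CIF value = FOB price + freight + insurance = 24655.25 + 8280.31 + 608.40 = 33543.96
Ad valorem component: 33543.96 × 9% = 3018.96
Specific component: 148 × 0.04 = 5.92
Import duty = 3018.96 + 5.92 = 3024.88
Buyer bears: freight 8280.31 + insurance 608.40 + destination terminal 376.64 + brokerage 379.92 + delivery 309.63 + duty 3024.88 = 12979.78
Landed cost = invoice 24655.25 + 12979.78 = 37635.03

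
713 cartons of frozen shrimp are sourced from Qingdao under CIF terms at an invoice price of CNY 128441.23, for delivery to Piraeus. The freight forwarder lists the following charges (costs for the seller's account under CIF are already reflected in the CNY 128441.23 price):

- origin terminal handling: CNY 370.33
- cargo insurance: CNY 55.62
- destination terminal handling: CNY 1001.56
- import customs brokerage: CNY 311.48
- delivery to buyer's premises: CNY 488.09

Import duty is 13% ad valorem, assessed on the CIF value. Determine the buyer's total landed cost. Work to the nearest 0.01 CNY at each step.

CIF: the seller pays costs through ocean freight and marine insurance to the destination port.
Already in the invoice (seller's account under CIF): origin terminal, insurance — exclude.
The CIF price already equals the CIF value: 128441.23
Import duty = 128441.23 × 13% = 16697.36
Buyer bears: destination terminal 1001.56 + brokerage 311.48 + delivery 488.09 + duty 16697.36 = 18498.49
Landed cost = invoice 128441.23 + 18498.49 = 146939.72

Total landed cost: CNY 146939.72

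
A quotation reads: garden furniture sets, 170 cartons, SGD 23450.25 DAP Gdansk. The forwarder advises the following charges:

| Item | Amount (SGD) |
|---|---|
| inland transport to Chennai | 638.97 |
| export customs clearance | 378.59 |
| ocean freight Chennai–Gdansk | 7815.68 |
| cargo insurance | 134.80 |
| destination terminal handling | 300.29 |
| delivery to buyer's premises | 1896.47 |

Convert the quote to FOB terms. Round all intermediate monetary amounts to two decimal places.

Not relevant to the conversion: export clearance, inland to port — on the seller under both DAP and FOB; already in the DAP price and stays in the FOB price.
From DAP to FOB, the seller no longer bears: freight, insurance, destination terminal, delivery.
FOB price = 23450.25 − 7815.68 − 134.80 − 300.29 − 1896.47 = 13303.01

FOB price: SGD 13303.01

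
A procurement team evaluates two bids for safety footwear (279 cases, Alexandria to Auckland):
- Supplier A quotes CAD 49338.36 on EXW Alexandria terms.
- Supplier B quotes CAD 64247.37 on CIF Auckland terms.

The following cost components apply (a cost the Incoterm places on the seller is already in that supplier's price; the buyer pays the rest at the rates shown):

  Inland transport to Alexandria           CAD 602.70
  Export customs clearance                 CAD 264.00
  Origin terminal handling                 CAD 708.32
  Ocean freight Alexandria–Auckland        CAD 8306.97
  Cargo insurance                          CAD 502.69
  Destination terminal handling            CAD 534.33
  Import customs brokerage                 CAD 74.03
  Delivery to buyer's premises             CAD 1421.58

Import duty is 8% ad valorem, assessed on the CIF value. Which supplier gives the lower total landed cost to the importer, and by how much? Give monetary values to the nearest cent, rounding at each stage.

Supplier A (EXW):
CIF value = EXW price + inland to port + export clearance + origin terminal + freight + insurance = 49338.36 + 602.70 + 264.00 + 708.32 + 8306.97 + 502.69 = 59723.04
Import duty = 59723.04 × 8% = 4777.84
Buyer bears (A): 602.70 + 264.00 + 708.32 + 8306.97 + 502.69 + 534.33 + 74.03 + 1421.58 = 12414.62
Landed cost (A) = invoice 49338.36 + 12414.62 + duty 4777.84 = 66530.82
Supplier B (CIF):
The CIF price already equals the CIF value: 64247.37
Import duty = 64247.37 × 8% = 5139.79
Buyer bears (B): 534.33 + 74.03 + 1421.58 = 2029.94
Landed cost (B) = invoice 64247.37 + 2029.94 + duty 5139.79 = 71417.10
Difference = |66530.82 − 71417.10| = 4886.28

Supplier A is cheaper by CAD 4886.28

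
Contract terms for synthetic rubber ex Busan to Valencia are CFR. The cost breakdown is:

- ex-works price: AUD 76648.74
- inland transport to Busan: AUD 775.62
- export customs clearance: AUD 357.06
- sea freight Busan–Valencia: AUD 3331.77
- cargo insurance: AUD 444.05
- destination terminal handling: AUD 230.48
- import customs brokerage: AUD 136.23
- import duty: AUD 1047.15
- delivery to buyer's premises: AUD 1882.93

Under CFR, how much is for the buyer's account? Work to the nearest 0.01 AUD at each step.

CFR: the seller pays costs through ocean freight to the destination port, but not insurance.
Seller's account: goods 76648.74 + inland to port 775.62 + export clearance 357.06 + freight 3331.77 = 81113.19
Buyer's account: insurance 444.05 + destination terminal 230.48 + brokerage 136.23 + duty 1047.15 + delivery 1882.93 = 3740.84

Buyer's account: AUD 3740.84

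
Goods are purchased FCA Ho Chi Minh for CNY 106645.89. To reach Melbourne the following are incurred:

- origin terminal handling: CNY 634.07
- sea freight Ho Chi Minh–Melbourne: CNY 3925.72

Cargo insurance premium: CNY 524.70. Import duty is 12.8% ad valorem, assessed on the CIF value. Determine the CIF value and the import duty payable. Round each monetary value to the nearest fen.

CIF value: CNY 111730.38; import duty: CNY 14301.49

CIF = FCA price + pre-shipment costs + freight + insurance
CIF = 106645.89 + 634.07 + 3925.72 + 524.70 = 111730.38
Import duty = 111730.38 × 12.8% = 14301.49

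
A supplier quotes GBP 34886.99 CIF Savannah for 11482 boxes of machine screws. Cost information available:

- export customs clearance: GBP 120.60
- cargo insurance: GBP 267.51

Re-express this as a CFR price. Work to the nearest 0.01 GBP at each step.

Not relevant to the conversion: export clearance — on the seller under both CIF and CFR; already in the CIF price and stays in the CFR price.
From CIF to CFR, the seller no longer bears: insurance.
CFR price = 34886.99 − 267.51 = 34619.48

CFR price: GBP 34619.48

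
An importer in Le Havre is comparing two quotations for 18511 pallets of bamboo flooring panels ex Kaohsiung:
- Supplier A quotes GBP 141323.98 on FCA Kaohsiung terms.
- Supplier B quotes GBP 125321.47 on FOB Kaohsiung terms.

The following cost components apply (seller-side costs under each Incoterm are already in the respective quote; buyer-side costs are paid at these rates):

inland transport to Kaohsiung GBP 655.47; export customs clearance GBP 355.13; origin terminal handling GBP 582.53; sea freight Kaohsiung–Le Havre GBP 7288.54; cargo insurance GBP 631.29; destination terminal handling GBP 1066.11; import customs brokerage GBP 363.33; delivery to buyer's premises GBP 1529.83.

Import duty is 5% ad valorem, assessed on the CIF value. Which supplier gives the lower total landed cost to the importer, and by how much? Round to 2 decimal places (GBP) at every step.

Supplier A (FCA):
CIF value = FCA price + origin terminal + freight + insurance = 141323.98 + 582.53 + 7288.54 + 631.29 = 149826.34
Import duty = 149826.34 × 5% = 7491.32
Buyer bears (A): 582.53 + 7288.54 + 631.29 + 1066.11 + 363.33 + 1529.83 = 11461.63
Landed cost (A) = invoice 141323.98 + 11461.63 + duty 7491.32 = 160276.93
Supplier B (FOB):
CIF value = FOB price + freight + insurance = 125321.47 + 7288.54 + 631.29 = 133241.30
Import duty = 133241.30 × 5% = 6662.07
Buyer bears (B): 7288.54 + 631.29 + 1066.11 + 363.33 + 1529.83 = 10879.10
Landed cost (B) = invoice 125321.47 + 10879.10 + duty 6662.07 = 142862.64
Difference = |160276.93 − 142862.64| = 17414.29

Supplier B is cheaper by GBP 17414.29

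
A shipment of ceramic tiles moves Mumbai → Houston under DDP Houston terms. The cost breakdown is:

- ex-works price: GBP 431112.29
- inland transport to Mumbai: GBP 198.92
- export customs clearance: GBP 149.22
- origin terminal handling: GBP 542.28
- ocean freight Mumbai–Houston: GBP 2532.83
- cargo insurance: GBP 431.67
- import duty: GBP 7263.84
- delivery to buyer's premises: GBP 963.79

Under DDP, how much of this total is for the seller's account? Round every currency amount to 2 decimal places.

Seller's account: GBP 443194.84

DDP: the seller bears all costs including import duty.
Seller's account: goods 431112.29 + inland to port 198.92 + export clearance 149.22 + origin terminal 542.28 + freight 2532.83 + insurance 431.67 + duty 7263.84 + delivery 963.79 = 443194.84
Buyer's account: 0.00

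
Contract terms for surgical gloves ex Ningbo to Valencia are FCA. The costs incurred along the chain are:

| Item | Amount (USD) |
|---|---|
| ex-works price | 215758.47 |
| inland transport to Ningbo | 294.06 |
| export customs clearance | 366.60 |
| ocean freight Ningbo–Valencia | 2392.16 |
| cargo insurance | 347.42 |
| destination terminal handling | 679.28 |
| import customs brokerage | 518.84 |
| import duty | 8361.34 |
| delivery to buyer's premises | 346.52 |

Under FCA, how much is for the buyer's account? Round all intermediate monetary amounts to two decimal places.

FCA: the seller delivers export-cleared goods to the carrier; the buyer bears costs from that point.
Seller's account: goods 215758.47 + inland to port 294.06 + export clearance 366.60 = 216419.13
Buyer's account: freight 2392.16 + insurance 347.42 + destination terminal 679.28 + brokerage 518.84 + duty 8361.34 + delivery 346.52 = 12645.56

Buyer's account: USD 12645.56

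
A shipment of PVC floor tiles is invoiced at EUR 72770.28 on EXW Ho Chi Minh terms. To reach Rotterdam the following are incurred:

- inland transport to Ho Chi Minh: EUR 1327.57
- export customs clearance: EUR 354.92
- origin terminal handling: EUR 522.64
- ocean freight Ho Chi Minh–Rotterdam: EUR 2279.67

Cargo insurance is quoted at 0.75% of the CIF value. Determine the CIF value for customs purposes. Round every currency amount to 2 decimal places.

Let C be the CIF value. C = EXW price + pre-shipment costs + freight + 0.75% × C
C − 0.75% × C = 72770.28 + 1327.57 + 354.92 + 522.64 + 2279.67
0.9925 × C = 77255.08
C = 77255.08 / 0.9925 = 77838.87
Insurance premium = 0.75% × 77838.87 = 583.79

CIF value: EUR 77838.87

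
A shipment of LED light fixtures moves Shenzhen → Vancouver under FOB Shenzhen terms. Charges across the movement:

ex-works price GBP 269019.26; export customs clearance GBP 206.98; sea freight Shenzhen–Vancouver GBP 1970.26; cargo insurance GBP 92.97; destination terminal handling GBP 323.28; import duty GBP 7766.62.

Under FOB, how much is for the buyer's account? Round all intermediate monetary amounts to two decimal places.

Buyer's account: GBP 10153.13

FOB: the seller bears costs until goods are on board at the origin port; the buyer bears freight, insurance and all costs thereafter.
Seller's account: goods 269019.26 + export clearance 206.98 = 269226.24
Buyer's account: freight 1970.26 + insurance 92.97 + destination terminal 323.28 + duty 7766.62 = 10153.13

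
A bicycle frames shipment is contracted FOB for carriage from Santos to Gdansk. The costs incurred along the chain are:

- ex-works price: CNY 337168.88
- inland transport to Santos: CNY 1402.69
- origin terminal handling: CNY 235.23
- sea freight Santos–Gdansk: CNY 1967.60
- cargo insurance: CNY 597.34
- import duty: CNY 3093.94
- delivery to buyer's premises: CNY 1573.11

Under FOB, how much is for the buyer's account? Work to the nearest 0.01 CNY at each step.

Buyer's account: CNY 7231.99

FOB: the seller bears costs until goods are on board at the origin port; the buyer bears freight, insurance and all costs thereafter.
Seller's account: goods 337168.88 + inland to port 1402.69 + origin terminal 235.23 = 338806.80
Buyer's account: freight 1967.60 + insurance 597.34 + duty 3093.94 + delivery 1573.11 = 7231.99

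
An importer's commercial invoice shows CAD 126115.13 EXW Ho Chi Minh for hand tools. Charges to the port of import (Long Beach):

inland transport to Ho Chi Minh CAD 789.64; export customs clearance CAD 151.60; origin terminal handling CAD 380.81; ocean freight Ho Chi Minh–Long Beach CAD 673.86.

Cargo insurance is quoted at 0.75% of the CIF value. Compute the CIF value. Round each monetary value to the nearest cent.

CIF value: CAD 129079.13

Let C be the CIF value. C = EXW price + pre-shipment costs + freight + 0.75% × C
C − 0.75% × C = 126115.13 + 789.64 + 151.60 + 380.81 + 673.86
0.9925 × C = 128111.04
C = 128111.04 / 0.9925 = 129079.13
Insurance premium = 0.75% × 129079.13 = 968.09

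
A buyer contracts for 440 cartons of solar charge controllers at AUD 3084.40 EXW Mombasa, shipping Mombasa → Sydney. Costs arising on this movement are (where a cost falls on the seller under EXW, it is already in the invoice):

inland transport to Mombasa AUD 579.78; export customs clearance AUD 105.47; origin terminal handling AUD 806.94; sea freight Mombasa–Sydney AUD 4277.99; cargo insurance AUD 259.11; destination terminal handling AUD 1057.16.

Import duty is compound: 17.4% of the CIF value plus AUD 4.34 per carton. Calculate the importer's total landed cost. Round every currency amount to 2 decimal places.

Total landed cost: AUD 13666.23

EXW: the seller makes goods available at their premises; the buyer bears all onward costs.
CIF value = EXW price + inland to port + export clearance + origin terminal + freight + insurance = 3084.40 + 579.78 + 105.47 + 806.94 + 4277.99 + 259.11 = 9113.69
Ad valorem component: 9113.69 × 17.4% = 1585.78
Specific component: 440 × 4.34 = 1909.60
Import duty = 1585.78 + 1909.60 = 3495.38
Buyer bears: inland to port 579.78 + export clearance 105.47 + origin terminal 806.94 + freight 4277.99 + insurance 259.11 + destination terminal 1057.16 + duty 3495.38 = 10581.83
Landed cost = invoice 3084.40 + 10581.83 = 13666.23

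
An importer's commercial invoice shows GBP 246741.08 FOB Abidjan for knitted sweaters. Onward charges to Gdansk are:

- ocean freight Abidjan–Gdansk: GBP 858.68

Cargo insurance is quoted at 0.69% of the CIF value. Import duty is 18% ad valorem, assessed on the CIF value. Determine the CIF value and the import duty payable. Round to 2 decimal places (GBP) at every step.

CIF value: GBP 249320.07; import duty: GBP 44877.61

Let C be the CIF value. C = FOB price + freight + 0.69% × C
C − 0.69% × C = 246741.08 + 858.68
0.9931 × C = 247599.76
C = 247599.76 / 0.9931 = 249320.07
Insurance premium = 0.69% × 249320.07 = 1720.31
Import duty = 249320.07 × 18% = 44877.61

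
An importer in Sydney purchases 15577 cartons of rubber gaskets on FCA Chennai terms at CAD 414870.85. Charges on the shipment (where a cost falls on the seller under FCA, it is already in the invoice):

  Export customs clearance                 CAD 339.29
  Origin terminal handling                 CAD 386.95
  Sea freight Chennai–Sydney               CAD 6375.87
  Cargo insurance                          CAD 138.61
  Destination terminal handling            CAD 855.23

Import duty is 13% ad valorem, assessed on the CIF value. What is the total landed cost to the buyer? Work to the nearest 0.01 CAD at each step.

Total landed cost: CAD 477457.91

FCA: the seller delivers export-cleared goods to the carrier; the buyer bears costs from that point.
Already in the invoice (seller's account under FCA): export clearance — exclude.
CIF value = FCA price + origin terminal + freight + insurance = 414870.85 + 386.95 + 6375.87 + 138.61 = 421772.28
Import duty = 421772.28 × 13% = 54830.40
Buyer bears: origin terminal 386.95 + freight 6375.87 + insurance 138.61 + destination terminal 855.23 + duty 54830.40 = 62587.06
Landed cost = invoice 414870.85 + 62587.06 = 477457.91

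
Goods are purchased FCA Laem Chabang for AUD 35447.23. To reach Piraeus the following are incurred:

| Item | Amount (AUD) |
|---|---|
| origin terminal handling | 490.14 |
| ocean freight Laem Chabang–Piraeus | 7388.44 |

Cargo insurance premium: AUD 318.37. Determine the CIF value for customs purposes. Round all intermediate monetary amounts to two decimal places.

CIF value: AUD 43644.18

CIF = FCA price + pre-shipment costs + freight + insurance
CIF = 35447.23 + 490.14 + 7388.44 + 318.37 = 43644.18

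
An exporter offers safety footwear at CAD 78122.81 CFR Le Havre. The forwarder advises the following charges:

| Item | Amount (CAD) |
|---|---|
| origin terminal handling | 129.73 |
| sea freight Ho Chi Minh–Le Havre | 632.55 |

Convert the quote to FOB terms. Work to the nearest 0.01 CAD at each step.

FOB price: CAD 77490.26

Not relevant to the conversion: origin terminal — on the seller under both CFR and FOB; already in the CFR price and stays in the FOB price.
From CFR to FOB, the seller no longer bears: freight.
FOB price = 78122.81 − 632.55 = 77490.26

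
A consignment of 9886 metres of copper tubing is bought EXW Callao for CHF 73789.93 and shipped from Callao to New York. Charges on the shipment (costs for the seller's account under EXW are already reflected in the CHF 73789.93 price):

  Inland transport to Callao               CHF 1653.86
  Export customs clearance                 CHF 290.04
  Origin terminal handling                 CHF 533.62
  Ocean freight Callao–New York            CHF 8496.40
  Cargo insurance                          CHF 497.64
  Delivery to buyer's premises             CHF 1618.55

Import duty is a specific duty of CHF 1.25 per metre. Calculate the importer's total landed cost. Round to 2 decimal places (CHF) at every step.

Total landed cost: CHF 99237.54

EXW: the seller makes goods available at their premises; the buyer bears all onward costs.
CIF value = EXW price + inland to port + export clearance + origin terminal + freight + insurance = 73789.93 + 1653.86 + 290.04 + 533.62 + 8496.40 + 497.64 = 85261.49
Import duty = 9886 × 1.25 = 12357.50
Buyer bears: inland to port 1653.86 + export clearance 290.04 + origin terminal 533.62 + freight 8496.40 + insurance 497.64 + delivery 1618.55 + duty 12357.50 = 25447.61
Landed cost = invoice 73789.93 + 25447.61 = 99237.54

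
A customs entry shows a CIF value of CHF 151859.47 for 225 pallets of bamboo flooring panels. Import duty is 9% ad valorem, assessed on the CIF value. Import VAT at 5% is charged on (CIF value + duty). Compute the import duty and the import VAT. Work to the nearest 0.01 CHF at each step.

Import duty = 151859.47 × 9% = 13667.35
VAT base = CIF + duty = 151859.47 + 13667.35 = 165526.82
Import VAT = 165526.82 × 5% = 8276.34

Import duty: CHF 13667.35; import VAT: CHF 8276.34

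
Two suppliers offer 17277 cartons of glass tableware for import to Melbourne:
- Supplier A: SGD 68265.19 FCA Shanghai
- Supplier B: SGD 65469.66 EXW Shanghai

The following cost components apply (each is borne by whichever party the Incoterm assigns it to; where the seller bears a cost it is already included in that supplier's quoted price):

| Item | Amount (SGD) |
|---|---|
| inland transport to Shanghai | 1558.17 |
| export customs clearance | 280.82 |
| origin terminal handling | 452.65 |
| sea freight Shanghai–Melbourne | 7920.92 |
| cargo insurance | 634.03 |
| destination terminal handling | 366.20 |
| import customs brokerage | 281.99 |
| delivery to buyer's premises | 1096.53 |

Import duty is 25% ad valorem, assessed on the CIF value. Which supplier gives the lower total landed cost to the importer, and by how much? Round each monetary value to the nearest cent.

Supplier B is cheaper by SGD 1195.68

Supplier A (FCA):
CIF value = FCA price + origin terminal + freight + insurance = 68265.19 + 452.65 + 7920.92 + 634.03 = 77272.79
Import duty = 77272.79 × 25% = 19318.20
Buyer bears (A): 452.65 + 7920.92 + 634.03 + 366.20 + 281.99 + 1096.53 = 10752.32
Landed cost (A) = invoice 68265.19 + 10752.32 + duty 19318.20 = 98335.71
Supplier B (EXW):
CIF value = EXW price + inland to port + export clearance + origin terminal + freight + insurance = 65469.66 + 1558.17 + 280.82 + 452.65 + 7920.92 + 634.03 = 76316.25
Import duty = 76316.25 × 25% = 19079.06
Buyer bears (B): 1558.17 + 280.82 + 452.65 + 7920.92 + 634.03 + 366.20 + 281.99 + 1096.53 = 12591.31
Landed cost (B) = invoice 65469.66 + 12591.31 + duty 19079.06 = 97140.03
Difference = |98335.71 − 97140.03| = 1195.68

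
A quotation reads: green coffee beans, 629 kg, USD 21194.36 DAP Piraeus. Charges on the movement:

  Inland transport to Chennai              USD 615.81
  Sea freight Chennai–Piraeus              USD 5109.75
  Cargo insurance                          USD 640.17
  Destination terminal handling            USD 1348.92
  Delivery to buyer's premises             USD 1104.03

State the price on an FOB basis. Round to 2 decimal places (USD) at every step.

FOB price: USD 12991.49

Not relevant to the conversion: inland to port — on the seller under both DAP and FOB; already in the DAP price and stays in the FOB price.
From DAP to FOB, the seller no longer bears: freight, insurance, destination terminal, delivery.
FOB price = 21194.36 − 5109.75 − 640.17 − 1348.92 − 1104.03 = 12991.49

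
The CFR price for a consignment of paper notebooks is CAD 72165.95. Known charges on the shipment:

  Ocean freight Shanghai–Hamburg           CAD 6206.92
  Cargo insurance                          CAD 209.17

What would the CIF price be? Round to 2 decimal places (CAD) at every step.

CIF price: CAD 72375.12

Not relevant to the conversion: freight — on the seller under both CFR and CIF; already in the CFR price and stays in the CIF price.
From CFR to CIF, the seller additionally bears: insurance.
CIF price = 72165.95 + 209.17 = 72375.12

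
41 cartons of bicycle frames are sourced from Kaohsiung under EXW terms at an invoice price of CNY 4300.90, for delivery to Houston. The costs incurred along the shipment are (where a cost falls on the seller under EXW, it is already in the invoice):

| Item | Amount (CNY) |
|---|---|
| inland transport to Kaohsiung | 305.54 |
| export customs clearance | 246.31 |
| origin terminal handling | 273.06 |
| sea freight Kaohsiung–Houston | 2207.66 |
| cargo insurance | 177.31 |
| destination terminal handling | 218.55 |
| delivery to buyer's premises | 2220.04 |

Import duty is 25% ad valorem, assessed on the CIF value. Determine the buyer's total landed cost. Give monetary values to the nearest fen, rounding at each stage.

Total landed cost: CNY 11827.07

EXW: the seller makes goods available at their premises; the buyer bears all onward costs.
CIF value = EXW price + inland to port + export clearance + origin terminal + freight + insurance = 4300.90 + 305.54 + 246.31 + 273.06 + 2207.66 + 177.31 = 7510.78
Import duty = 7510.78 × 25% = 1877.70
Buyer bears: inland to port 305.54 + export clearance 246.31 + origin terminal 273.06 + freight 2207.66 + insurance 177.31 + destination terminal 218.55 + delivery 2220.04 + duty 1877.70 = 7526.17
Landed cost = invoice 4300.90 + 7526.17 = 11827.07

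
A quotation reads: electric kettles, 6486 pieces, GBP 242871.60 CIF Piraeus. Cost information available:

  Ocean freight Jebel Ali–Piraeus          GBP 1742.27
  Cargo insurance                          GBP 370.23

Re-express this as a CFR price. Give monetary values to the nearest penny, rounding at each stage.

Not relevant to the conversion: freight — on the seller under both CIF and CFR; already in the CIF price and stays in the CFR price.
From CIF to CFR, the seller no longer bears: insurance.
CFR price = 242871.60 − 370.23 = 242501.37

CFR price: GBP 242501.37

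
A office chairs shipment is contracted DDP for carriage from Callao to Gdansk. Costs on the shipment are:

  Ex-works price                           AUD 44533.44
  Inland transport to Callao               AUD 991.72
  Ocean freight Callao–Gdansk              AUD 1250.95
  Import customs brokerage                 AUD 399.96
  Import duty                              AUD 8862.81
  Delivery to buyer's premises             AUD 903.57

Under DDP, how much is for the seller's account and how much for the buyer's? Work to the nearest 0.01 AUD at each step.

DDP: the seller bears all costs including import duty.
Seller's account: goods 44533.44 + inland to port 991.72 + freight 1250.95 + brokerage 399.96 + duty 8862.81 + delivery 903.57 = 56942.45
Buyer's account: 0.00

Seller: AUD 56942.45; buyer: AUD 0.00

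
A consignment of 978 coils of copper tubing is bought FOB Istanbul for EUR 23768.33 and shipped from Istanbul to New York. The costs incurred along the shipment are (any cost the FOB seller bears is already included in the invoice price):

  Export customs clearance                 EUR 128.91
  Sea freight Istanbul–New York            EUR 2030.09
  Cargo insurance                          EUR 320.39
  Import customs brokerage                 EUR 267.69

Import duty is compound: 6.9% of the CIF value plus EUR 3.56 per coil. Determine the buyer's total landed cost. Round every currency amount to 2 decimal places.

FOB: the seller bears costs until goods are on board at the origin port; the buyer bears freight, insurance and all costs thereafter.
Already in the invoice (seller's account under FOB): export clearance — exclude.
CIF value = FOB price + freight + insurance = 23768.33 + 2030.09 + 320.39 = 26118.81
Ad valorem component: 26118.81 × 6.9% = 1802.20
Specific component: 978 × 3.56 = 3481.68
Import duty = 1802.20 + 3481.68 = 5283.88
Buyer bears: freight 2030.09 + insurance 320.39 + brokerage 267.69 + duty 5283.88 = 7902.05
Landed cost = invoice 23768.33 + 7902.05 = 31670.38

Total landed cost: EUR 31670.38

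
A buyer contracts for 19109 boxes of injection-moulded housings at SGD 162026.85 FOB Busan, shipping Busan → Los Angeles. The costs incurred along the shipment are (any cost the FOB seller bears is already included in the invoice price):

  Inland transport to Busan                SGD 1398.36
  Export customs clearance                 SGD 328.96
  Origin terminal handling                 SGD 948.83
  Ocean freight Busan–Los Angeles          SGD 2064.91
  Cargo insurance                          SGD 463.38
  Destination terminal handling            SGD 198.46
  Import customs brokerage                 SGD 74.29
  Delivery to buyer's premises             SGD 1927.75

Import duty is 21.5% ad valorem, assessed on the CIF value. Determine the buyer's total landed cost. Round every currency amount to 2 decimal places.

FOB: the seller bears costs until goods are on board at the origin port; the buyer bears freight, insurance and all costs thereafter.
Already in the invoice (seller's account under FOB): inland to port, export clearance, origin terminal — exclude.
CIF value = FOB price + freight + insurance = 162026.85 + 2064.91 + 463.38 = 164555.14
Import duty = 164555.14 × 21.5% = 35379.36
Buyer bears: freight 2064.91 + insurance 463.38 + destination terminal 198.46 + brokerage 74.29 + delivery 1927.75 + duty 35379.36 = 40108.15
Landed cost = invoice 162026.85 + 40108.15 = 202135.00

Total landed cost: SGD 202135.00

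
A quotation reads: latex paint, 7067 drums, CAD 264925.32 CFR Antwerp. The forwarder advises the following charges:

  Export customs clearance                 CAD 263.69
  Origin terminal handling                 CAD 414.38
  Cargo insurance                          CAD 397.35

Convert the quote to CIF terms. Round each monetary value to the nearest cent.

CIF price: CAD 265322.67

Not relevant to the conversion: origin terminal, export clearance — on the seller under both CFR and CIF; already in the CFR price and stays in the CIF price.
From CFR to CIF, the seller additionally bears: insurance.
CIF price = 264925.32 + 397.35 = 265322.67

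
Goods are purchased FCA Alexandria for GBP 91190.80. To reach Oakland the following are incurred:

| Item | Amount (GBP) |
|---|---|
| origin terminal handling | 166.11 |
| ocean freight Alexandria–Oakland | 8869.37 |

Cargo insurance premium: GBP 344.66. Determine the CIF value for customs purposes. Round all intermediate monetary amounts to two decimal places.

CIF value: GBP 100570.94

CIF = FCA price + pre-shipment costs + freight + insurance
CIF = 91190.80 + 166.11 + 8869.37 + 344.66 = 100570.94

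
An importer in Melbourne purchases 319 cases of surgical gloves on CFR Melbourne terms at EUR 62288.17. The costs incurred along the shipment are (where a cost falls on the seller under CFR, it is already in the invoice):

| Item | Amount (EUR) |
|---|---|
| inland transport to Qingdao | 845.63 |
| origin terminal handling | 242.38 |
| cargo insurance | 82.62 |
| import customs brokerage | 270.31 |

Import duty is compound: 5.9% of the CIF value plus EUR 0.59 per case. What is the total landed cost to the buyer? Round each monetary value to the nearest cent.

CFR: the seller pays costs through ocean freight to the destination port, but not insurance.
Already in the invoice (seller's account under CFR): inland to port, origin terminal — exclude.
CIF value = CFR price + insurance = 62288.17 + 82.62 = 62370.79
Ad valorem component: 62370.79 × 5.9% = 3679.88
Specific component: 319 × 0.59 = 188.21
Import duty = 3679.88 + 188.21 = 3868.09
Buyer bears: insurance 82.62 + brokerage 270.31 + duty 3868.09 = 4221.02
Landed cost = invoice 62288.17 + 4221.02 = 66509.19

Total landed cost: EUR 66509.19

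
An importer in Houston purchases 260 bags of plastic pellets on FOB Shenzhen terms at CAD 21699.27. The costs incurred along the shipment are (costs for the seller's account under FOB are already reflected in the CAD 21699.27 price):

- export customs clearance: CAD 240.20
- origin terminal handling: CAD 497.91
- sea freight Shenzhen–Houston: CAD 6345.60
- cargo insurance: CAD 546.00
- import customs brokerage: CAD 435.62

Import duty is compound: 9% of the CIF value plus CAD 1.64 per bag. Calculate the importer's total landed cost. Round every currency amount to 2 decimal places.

FOB: the seller bears costs until goods are on board at the origin port; the buyer bears freight, insurance and all costs thereafter.
Already in the invoice (seller's account under FOB): export clearance, origin terminal — exclude.
CIF value = FOB price + freight + insurance = 21699.27 + 6345.60 + 546.00 = 28590.87
Ad valorem component: 28590.87 × 9% = 2573.18
Specific component: 260 × 1.64 = 426.40
Import duty = 2573.18 + 426.40 = 2999.58
Buyer bears: freight 6345.60 + insurance 546.00 + brokerage 435.62 + duty 2999.58 = 10326.80
Landed cost = invoice 21699.27 + 10326.80 = 32026.07

Total landed cost: CAD 32026.07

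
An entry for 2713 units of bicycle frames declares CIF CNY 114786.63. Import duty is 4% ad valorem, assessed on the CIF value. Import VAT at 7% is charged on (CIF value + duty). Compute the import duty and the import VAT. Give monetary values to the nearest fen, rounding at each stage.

Import duty: CNY 4591.47; import VAT: CNY 8356.47

Import duty = 114786.63 × 4% = 4591.47
VAT base = CIF + duty = 114786.63 + 4591.47 = 119378.10
Import VAT = 119378.10 × 7% = 8356.47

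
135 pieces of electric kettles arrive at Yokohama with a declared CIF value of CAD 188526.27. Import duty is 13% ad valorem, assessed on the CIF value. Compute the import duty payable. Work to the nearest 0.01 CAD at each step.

Import duty: CAD 24508.42

Import duty = 188526.27 × 13% = 24508.42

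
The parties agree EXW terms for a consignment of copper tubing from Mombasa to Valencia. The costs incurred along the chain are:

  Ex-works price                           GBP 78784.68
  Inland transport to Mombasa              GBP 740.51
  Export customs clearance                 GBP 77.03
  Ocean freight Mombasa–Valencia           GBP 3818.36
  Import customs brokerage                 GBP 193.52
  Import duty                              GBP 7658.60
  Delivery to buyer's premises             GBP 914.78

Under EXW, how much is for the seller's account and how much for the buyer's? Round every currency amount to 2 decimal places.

Seller: GBP 78784.68; buyer: GBP 13402.80

EXW: the seller makes goods available at their premises; the buyer bears all onward costs.
Seller's account: goods 78784.68 = 78784.68
Buyer's account: inland to port 740.51 + export clearance 77.03 + freight 3818.36 + brokerage 193.52 + duty 7658.60 + delivery 914.78 = 13402.80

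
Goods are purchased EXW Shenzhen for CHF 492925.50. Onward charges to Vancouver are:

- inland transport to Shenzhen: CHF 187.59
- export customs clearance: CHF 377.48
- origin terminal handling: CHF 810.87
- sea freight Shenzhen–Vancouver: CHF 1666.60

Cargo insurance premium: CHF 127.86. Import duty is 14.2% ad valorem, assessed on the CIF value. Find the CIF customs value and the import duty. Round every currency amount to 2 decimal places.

CIF = EXW price + pre-shipment costs + freight + insurance
CIF = 492925.50 + 187.59 + 377.48 + 810.87 + 1666.60 + 127.86 = 496095.90
Import duty = 496095.90 × 14.2% = 70445.62

CIF value: CHF 496095.90; import duty: CHF 70445.62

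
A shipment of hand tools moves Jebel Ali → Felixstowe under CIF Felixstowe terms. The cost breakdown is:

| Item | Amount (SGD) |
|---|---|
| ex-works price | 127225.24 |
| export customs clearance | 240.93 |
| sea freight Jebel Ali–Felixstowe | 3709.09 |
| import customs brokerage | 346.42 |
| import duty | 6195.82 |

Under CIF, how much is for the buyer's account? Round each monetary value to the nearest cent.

Buyer's account: SGD 6542.24

CIF: the seller pays costs through ocean freight and marine insurance to the destination port.
Seller's account: goods 127225.24 + export clearance 240.93 + freight 3709.09 = 131175.26
Buyer's account: brokerage 346.42 + duty 6195.82 = 6542.24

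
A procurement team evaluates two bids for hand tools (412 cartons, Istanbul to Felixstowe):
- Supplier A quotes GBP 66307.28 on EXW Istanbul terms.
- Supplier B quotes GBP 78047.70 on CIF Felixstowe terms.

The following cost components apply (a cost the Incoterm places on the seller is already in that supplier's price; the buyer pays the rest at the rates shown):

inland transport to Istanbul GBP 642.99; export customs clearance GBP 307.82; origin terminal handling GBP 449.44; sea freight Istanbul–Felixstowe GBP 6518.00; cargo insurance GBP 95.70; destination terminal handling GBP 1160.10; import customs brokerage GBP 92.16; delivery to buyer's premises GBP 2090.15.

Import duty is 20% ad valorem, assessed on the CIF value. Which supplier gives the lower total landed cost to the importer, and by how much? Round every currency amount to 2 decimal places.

Supplier A is cheaper by GBP 4471.76

Supplier A (EXW):
CIF value = EXW price + inland to port + export clearance + origin terminal + freight + insurance = 66307.28 + 642.99 + 307.82 + 449.44 + 6518.00 + 95.70 = 74321.23
Import duty = 74321.23 × 20% = 14864.25
Buyer bears (A): 642.99 + 307.82 + 449.44 + 6518.00 + 95.70 + 1160.10 + 92.16 + 2090.15 = 11356.36
Landed cost (A) = invoice 66307.28 + 11356.36 + duty 14864.25 = 92527.89
Supplier B (CIF):
The CIF price already equals the CIF value: 78047.70
Import duty = 78047.70 × 20% = 15609.54
Buyer bears (B): 1160.10 + 92.16 + 2090.15 = 3342.41
Landed cost (B) = invoice 78047.70 + 3342.41 + duty 15609.54 = 96999.65
Difference = |92527.89 − 96999.65| = 4471.76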